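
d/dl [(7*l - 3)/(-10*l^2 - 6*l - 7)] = (70*l^2 - 60*l - 67)/(100*l^4 + 120*l^3 + 176*l^2 + 84*l + 49)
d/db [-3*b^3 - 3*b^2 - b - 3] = -9*b^2 - 6*b - 1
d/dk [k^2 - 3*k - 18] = 2*k - 3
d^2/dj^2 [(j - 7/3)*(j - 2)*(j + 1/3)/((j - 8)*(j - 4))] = 10*(121*j^3 - 1374*j^2 + 4872*j - 4832)/(9*(j^6 - 36*j^5 + 528*j^4 - 4032*j^3 + 16896*j^2 - 36864*j + 32768))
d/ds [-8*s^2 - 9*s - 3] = -16*s - 9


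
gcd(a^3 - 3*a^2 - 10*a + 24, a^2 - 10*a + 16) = a - 2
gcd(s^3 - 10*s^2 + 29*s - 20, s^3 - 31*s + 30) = s^2 - 6*s + 5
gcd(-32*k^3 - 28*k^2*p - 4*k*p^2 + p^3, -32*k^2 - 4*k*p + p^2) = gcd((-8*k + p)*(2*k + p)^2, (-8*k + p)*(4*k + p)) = -8*k + p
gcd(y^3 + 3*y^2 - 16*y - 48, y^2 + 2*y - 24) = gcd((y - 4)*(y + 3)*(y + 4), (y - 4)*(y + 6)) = y - 4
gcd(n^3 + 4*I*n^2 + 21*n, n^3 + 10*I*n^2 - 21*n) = n^2 + 7*I*n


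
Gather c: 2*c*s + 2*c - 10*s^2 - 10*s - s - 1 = c*(2*s + 2) - 10*s^2 - 11*s - 1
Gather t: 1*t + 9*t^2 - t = 9*t^2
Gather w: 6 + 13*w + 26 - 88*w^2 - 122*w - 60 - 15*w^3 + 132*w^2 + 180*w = -15*w^3 + 44*w^2 + 71*w - 28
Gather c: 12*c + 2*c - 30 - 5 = 14*c - 35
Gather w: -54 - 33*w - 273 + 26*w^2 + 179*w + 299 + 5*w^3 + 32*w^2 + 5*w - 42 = 5*w^3 + 58*w^2 + 151*w - 70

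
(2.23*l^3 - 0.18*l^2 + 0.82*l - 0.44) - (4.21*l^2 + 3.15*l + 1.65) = 2.23*l^3 - 4.39*l^2 - 2.33*l - 2.09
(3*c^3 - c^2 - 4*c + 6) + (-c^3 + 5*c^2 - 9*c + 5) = 2*c^3 + 4*c^2 - 13*c + 11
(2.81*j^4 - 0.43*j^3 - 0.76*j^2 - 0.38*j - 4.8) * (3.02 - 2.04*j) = -5.7324*j^5 + 9.3634*j^4 + 0.2518*j^3 - 1.52*j^2 + 8.6444*j - 14.496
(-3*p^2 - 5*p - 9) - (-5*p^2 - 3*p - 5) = 2*p^2 - 2*p - 4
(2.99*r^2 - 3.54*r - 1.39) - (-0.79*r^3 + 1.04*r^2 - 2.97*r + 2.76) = 0.79*r^3 + 1.95*r^2 - 0.57*r - 4.15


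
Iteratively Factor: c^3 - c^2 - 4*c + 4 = (c - 1)*(c^2 - 4) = (c - 2)*(c - 1)*(c + 2)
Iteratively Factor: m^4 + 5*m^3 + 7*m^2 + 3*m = (m + 1)*(m^3 + 4*m^2 + 3*m) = m*(m + 1)*(m^2 + 4*m + 3) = m*(m + 1)^2*(m + 3)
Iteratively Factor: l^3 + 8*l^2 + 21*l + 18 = (l + 3)*(l^2 + 5*l + 6) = (l + 3)^2*(l + 2)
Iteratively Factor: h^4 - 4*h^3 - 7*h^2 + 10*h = (h)*(h^3 - 4*h^2 - 7*h + 10) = h*(h - 5)*(h^2 + h - 2) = h*(h - 5)*(h + 2)*(h - 1)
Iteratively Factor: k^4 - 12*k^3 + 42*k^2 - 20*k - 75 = (k + 1)*(k^3 - 13*k^2 + 55*k - 75) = (k - 3)*(k + 1)*(k^2 - 10*k + 25) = (k - 5)*(k - 3)*(k + 1)*(k - 5)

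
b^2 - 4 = (b - 2)*(b + 2)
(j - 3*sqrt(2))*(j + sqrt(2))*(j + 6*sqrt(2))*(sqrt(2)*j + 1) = sqrt(2)*j^4 + 9*j^3 - 26*sqrt(2)*j^2 - 102*j - 36*sqrt(2)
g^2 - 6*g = g*(g - 6)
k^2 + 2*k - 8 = (k - 2)*(k + 4)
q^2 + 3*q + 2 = (q + 1)*(q + 2)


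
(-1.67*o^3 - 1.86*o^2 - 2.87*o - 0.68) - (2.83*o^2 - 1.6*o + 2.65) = -1.67*o^3 - 4.69*o^2 - 1.27*o - 3.33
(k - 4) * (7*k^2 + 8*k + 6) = 7*k^3 - 20*k^2 - 26*k - 24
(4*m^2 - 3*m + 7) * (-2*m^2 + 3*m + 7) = -8*m^4 + 18*m^3 + 5*m^2 + 49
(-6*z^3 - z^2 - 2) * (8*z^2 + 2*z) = -48*z^5 - 20*z^4 - 2*z^3 - 16*z^2 - 4*z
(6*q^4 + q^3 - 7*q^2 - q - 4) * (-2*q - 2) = -12*q^5 - 14*q^4 + 12*q^3 + 16*q^2 + 10*q + 8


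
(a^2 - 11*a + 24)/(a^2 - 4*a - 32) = (a - 3)/(a + 4)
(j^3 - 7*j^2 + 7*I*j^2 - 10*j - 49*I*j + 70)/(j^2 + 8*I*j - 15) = (j^2 + j*(-7 + 2*I) - 14*I)/(j + 3*I)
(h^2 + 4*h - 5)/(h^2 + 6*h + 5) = (h - 1)/(h + 1)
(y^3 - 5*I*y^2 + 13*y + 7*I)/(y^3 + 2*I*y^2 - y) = (y - 7*I)/y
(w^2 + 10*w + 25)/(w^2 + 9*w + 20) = (w + 5)/(w + 4)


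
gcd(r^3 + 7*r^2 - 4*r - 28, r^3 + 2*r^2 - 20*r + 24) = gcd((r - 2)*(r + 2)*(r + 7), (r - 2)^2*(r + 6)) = r - 2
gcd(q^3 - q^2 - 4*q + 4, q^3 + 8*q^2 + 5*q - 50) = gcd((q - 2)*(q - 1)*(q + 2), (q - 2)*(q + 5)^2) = q - 2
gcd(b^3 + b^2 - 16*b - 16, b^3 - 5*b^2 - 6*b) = b + 1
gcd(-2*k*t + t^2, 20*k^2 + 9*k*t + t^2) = 1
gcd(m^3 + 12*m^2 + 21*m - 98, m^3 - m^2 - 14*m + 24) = m - 2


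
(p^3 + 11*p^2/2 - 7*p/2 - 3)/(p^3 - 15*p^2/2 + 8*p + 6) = (p^2 + 5*p - 6)/(p^2 - 8*p + 12)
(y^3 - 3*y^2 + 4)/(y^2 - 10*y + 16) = (y^2 - y - 2)/(y - 8)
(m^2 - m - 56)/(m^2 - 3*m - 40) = (m + 7)/(m + 5)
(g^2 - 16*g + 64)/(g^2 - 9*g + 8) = (g - 8)/(g - 1)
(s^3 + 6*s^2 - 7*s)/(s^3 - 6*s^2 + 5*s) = (s + 7)/(s - 5)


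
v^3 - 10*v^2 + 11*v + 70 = (v - 7)*(v - 5)*(v + 2)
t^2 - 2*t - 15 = (t - 5)*(t + 3)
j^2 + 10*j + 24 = (j + 4)*(j + 6)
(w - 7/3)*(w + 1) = w^2 - 4*w/3 - 7/3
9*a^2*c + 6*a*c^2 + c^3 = c*(3*a + c)^2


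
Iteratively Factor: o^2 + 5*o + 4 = (o + 1)*(o + 4)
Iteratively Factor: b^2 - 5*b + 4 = (b - 1)*(b - 4)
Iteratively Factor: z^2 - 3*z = (z - 3)*(z)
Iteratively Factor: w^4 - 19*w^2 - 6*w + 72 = (w - 2)*(w^3 + 2*w^2 - 15*w - 36) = (w - 4)*(w - 2)*(w^2 + 6*w + 9) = (w - 4)*(w - 2)*(w + 3)*(w + 3)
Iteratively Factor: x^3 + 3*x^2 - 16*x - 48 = (x + 4)*(x^2 - x - 12) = (x + 3)*(x + 4)*(x - 4)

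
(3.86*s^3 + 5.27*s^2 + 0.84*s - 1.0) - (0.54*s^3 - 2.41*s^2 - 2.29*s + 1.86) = 3.32*s^3 + 7.68*s^2 + 3.13*s - 2.86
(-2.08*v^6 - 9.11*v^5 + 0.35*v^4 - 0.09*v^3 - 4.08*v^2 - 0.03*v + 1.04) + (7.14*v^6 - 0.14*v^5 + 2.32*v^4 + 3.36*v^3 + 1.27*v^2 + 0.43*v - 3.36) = 5.06*v^6 - 9.25*v^5 + 2.67*v^4 + 3.27*v^3 - 2.81*v^2 + 0.4*v - 2.32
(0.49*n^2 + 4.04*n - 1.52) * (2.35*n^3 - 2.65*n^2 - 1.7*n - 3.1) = 1.1515*n^5 + 8.1955*n^4 - 15.111*n^3 - 4.359*n^2 - 9.94*n + 4.712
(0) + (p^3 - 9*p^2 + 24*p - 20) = p^3 - 9*p^2 + 24*p - 20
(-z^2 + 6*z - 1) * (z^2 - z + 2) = -z^4 + 7*z^3 - 9*z^2 + 13*z - 2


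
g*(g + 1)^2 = g^3 + 2*g^2 + g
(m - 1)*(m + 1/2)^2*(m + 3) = m^4 + 3*m^3 - 3*m^2/4 - 5*m/2 - 3/4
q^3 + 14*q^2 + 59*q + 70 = (q + 2)*(q + 5)*(q + 7)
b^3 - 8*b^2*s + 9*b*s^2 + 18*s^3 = (b - 6*s)*(b - 3*s)*(b + s)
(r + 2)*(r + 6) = r^2 + 8*r + 12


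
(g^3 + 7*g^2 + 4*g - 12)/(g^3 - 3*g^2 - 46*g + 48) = (g + 2)/(g - 8)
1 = 1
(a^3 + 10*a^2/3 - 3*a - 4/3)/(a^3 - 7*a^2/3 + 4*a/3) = (3*a^2 + 13*a + 4)/(a*(3*a - 4))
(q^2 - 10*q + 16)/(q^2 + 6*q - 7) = (q^2 - 10*q + 16)/(q^2 + 6*q - 7)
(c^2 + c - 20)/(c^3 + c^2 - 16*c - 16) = (c + 5)/(c^2 + 5*c + 4)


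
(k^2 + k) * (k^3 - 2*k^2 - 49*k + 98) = k^5 - k^4 - 51*k^3 + 49*k^2 + 98*k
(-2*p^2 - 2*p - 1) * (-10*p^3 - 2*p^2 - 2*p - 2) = 20*p^5 + 24*p^4 + 18*p^3 + 10*p^2 + 6*p + 2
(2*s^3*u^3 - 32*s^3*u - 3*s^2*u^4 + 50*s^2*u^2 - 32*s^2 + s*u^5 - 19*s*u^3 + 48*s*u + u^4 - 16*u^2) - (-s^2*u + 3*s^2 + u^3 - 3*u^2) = 2*s^3*u^3 - 32*s^3*u - 3*s^2*u^4 + 50*s^2*u^2 + s^2*u - 35*s^2 + s*u^5 - 19*s*u^3 + 48*s*u + u^4 - u^3 - 13*u^2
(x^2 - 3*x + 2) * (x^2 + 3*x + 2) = x^4 - 5*x^2 + 4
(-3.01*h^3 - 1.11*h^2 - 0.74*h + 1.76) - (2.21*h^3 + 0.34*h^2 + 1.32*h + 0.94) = -5.22*h^3 - 1.45*h^2 - 2.06*h + 0.82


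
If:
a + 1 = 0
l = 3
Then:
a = -1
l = 3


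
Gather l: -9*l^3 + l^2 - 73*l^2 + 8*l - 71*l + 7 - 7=-9*l^3 - 72*l^2 - 63*l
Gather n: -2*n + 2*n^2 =2*n^2 - 2*n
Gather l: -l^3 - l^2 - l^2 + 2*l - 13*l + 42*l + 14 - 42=-l^3 - 2*l^2 + 31*l - 28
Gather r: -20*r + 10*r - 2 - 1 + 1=-10*r - 2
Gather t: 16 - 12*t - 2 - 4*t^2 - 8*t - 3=-4*t^2 - 20*t + 11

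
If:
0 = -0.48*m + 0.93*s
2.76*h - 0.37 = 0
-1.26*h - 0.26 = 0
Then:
No Solution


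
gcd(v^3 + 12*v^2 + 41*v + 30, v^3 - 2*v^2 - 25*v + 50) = v + 5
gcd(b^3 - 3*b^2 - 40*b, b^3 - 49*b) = b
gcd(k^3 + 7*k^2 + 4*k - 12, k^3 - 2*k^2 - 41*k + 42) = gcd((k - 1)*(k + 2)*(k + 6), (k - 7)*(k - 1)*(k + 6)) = k^2 + 5*k - 6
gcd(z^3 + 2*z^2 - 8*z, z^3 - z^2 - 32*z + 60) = z - 2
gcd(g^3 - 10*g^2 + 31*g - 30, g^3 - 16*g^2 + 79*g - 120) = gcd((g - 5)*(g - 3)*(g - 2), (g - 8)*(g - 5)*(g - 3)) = g^2 - 8*g + 15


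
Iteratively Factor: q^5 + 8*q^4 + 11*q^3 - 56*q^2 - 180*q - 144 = (q + 2)*(q^4 + 6*q^3 - q^2 - 54*q - 72) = (q + 2)^2*(q^3 + 4*q^2 - 9*q - 36) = (q - 3)*(q + 2)^2*(q^2 + 7*q + 12) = (q - 3)*(q + 2)^2*(q + 3)*(q + 4)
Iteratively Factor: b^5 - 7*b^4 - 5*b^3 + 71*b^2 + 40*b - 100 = (b + 2)*(b^4 - 9*b^3 + 13*b^2 + 45*b - 50) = (b - 5)*(b + 2)*(b^3 - 4*b^2 - 7*b + 10) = (b - 5)^2*(b + 2)*(b^2 + b - 2) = (b - 5)^2*(b + 2)^2*(b - 1)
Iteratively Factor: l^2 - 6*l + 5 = (l - 1)*(l - 5)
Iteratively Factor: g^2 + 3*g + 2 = (g + 1)*(g + 2)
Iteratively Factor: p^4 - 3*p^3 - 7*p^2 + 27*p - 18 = (p - 1)*(p^3 - 2*p^2 - 9*p + 18) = (p - 3)*(p - 1)*(p^2 + p - 6) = (p - 3)*(p - 1)*(p + 3)*(p - 2)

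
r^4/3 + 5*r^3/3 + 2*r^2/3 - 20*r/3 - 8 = (r/3 + 1)*(r - 2)*(r + 2)^2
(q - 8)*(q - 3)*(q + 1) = q^3 - 10*q^2 + 13*q + 24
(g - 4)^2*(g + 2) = g^3 - 6*g^2 + 32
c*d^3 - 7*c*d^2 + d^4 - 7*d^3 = d^2*(c + d)*(d - 7)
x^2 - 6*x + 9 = (x - 3)^2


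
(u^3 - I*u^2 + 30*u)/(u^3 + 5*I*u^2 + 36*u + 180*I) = u/(u + 6*I)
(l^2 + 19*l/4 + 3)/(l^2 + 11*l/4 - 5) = (4*l + 3)/(4*l - 5)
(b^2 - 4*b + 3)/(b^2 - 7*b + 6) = (b - 3)/(b - 6)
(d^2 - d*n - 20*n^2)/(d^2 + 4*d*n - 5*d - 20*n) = (d - 5*n)/(d - 5)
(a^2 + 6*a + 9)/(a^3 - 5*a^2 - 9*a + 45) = (a + 3)/(a^2 - 8*a + 15)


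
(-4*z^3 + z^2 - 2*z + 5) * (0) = 0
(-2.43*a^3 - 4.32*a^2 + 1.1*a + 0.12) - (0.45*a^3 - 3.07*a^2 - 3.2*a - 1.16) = -2.88*a^3 - 1.25*a^2 + 4.3*a + 1.28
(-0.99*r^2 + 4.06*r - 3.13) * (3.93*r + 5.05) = -3.8907*r^3 + 10.9563*r^2 + 8.2021*r - 15.8065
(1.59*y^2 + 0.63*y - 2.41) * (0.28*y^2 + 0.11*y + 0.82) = 0.4452*y^4 + 0.3513*y^3 + 0.6983*y^2 + 0.2515*y - 1.9762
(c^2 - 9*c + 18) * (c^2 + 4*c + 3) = c^4 - 5*c^3 - 15*c^2 + 45*c + 54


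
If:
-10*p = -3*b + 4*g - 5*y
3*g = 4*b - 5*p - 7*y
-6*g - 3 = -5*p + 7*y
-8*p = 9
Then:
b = -7467/2360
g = -627/1180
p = -9/8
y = -1833/2360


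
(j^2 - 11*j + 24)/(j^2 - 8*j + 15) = (j - 8)/(j - 5)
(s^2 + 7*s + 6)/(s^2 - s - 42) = (s + 1)/(s - 7)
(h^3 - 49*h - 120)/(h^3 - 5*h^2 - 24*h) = (h + 5)/h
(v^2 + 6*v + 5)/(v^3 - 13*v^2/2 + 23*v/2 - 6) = 2*(v^2 + 6*v + 5)/(2*v^3 - 13*v^2 + 23*v - 12)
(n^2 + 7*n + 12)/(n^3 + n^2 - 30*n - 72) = 1/(n - 6)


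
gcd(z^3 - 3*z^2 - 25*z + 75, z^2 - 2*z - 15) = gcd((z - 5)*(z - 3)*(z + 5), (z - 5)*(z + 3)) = z - 5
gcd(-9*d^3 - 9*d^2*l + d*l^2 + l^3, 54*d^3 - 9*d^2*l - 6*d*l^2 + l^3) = 9*d^2 - l^2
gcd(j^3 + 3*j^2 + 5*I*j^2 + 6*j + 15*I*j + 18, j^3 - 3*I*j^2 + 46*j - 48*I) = j^2 + 5*I*j + 6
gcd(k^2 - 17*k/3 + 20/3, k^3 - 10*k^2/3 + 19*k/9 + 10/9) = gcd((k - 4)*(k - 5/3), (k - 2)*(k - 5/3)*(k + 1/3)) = k - 5/3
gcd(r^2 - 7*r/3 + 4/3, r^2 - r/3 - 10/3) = 1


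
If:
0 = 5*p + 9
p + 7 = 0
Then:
No Solution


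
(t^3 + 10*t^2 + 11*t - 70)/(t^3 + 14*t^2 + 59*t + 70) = (t - 2)/(t + 2)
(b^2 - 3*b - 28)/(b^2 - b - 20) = (b - 7)/(b - 5)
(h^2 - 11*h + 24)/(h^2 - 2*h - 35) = (-h^2 + 11*h - 24)/(-h^2 + 2*h + 35)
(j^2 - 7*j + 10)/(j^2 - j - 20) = (j - 2)/(j + 4)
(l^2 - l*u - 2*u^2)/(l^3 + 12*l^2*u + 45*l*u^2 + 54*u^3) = (l^2 - l*u - 2*u^2)/(l^3 + 12*l^2*u + 45*l*u^2 + 54*u^3)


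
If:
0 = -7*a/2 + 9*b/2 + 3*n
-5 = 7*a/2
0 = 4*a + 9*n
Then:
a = -10/7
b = -290/189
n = 40/63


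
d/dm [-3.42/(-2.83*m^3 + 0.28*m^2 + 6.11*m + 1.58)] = (-29.0358*m^2 + 1.9152*m + 20.8962)/(-2.83*m^3 + 0.28*m^2 + 6.11*m + 1.58)^2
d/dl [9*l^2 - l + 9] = 18*l - 1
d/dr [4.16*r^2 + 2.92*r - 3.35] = 8.32*r + 2.92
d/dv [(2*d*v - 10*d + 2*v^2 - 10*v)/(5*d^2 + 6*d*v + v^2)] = 10*(d + 1)/(25*d^2 + 10*d*v + v^2)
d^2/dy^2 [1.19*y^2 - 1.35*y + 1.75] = 2.38000000000000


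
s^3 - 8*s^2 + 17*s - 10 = (s - 5)*(s - 2)*(s - 1)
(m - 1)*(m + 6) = m^2 + 5*m - 6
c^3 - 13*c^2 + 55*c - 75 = (c - 5)^2*(c - 3)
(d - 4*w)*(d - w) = d^2 - 5*d*w + 4*w^2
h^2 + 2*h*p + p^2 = (h + p)^2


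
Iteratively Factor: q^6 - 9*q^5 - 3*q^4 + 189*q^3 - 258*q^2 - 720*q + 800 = (q - 4)*(q^5 - 5*q^4 - 23*q^3 + 97*q^2 + 130*q - 200) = (q - 4)*(q + 2)*(q^4 - 7*q^3 - 9*q^2 + 115*q - 100) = (q - 5)*(q - 4)*(q + 2)*(q^3 - 2*q^2 - 19*q + 20) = (q - 5)*(q - 4)*(q + 2)*(q + 4)*(q^2 - 6*q + 5) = (q - 5)*(q - 4)*(q - 1)*(q + 2)*(q + 4)*(q - 5)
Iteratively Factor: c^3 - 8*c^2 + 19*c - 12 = (c - 4)*(c^2 - 4*c + 3) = (c - 4)*(c - 3)*(c - 1)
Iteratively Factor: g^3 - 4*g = (g - 2)*(g^2 + 2*g) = g*(g - 2)*(g + 2)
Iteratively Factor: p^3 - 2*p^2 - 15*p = (p)*(p^2 - 2*p - 15) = p*(p + 3)*(p - 5)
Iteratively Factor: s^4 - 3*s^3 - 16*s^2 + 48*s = (s - 3)*(s^3 - 16*s) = s*(s - 3)*(s^2 - 16) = s*(s - 4)*(s - 3)*(s + 4)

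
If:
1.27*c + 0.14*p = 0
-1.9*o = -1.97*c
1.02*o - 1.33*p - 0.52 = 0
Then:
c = 0.04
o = 0.04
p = -0.36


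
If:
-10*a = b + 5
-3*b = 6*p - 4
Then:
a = p/5 - 19/30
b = 4/3 - 2*p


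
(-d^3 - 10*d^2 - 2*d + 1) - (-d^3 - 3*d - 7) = -10*d^2 + d + 8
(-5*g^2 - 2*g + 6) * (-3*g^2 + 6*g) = 15*g^4 - 24*g^3 - 30*g^2 + 36*g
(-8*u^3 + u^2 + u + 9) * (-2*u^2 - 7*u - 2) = 16*u^5 + 54*u^4 + 7*u^3 - 27*u^2 - 65*u - 18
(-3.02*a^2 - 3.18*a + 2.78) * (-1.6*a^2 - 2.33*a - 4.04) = 4.832*a^4 + 12.1246*a^3 + 15.1622*a^2 + 6.3698*a - 11.2312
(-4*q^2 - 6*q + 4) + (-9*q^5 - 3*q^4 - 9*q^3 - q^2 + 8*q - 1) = -9*q^5 - 3*q^4 - 9*q^3 - 5*q^2 + 2*q + 3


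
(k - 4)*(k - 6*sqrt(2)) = k^2 - 6*sqrt(2)*k - 4*k + 24*sqrt(2)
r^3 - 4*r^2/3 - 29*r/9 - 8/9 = (r - 8/3)*(r + 1/3)*(r + 1)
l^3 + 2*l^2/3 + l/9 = l*(l + 1/3)^2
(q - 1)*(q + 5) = q^2 + 4*q - 5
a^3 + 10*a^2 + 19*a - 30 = (a - 1)*(a + 5)*(a + 6)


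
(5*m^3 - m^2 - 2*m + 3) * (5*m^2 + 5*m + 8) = 25*m^5 + 20*m^4 + 25*m^3 - 3*m^2 - m + 24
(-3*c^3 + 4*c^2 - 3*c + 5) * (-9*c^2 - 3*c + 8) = 27*c^5 - 27*c^4 - 9*c^3 - 4*c^2 - 39*c + 40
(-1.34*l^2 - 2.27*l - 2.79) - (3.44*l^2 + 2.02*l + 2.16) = -4.78*l^2 - 4.29*l - 4.95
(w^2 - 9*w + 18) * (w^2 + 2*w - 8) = w^4 - 7*w^3 - 8*w^2 + 108*w - 144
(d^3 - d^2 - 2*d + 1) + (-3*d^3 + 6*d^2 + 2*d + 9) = -2*d^3 + 5*d^2 + 10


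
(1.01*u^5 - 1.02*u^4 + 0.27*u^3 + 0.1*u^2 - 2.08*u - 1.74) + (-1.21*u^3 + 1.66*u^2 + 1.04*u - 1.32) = 1.01*u^5 - 1.02*u^4 - 0.94*u^3 + 1.76*u^2 - 1.04*u - 3.06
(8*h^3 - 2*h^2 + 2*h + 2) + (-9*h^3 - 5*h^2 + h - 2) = -h^3 - 7*h^2 + 3*h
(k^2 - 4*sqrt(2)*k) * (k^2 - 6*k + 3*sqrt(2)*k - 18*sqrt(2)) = k^4 - 6*k^3 - sqrt(2)*k^3 - 24*k^2 + 6*sqrt(2)*k^2 + 144*k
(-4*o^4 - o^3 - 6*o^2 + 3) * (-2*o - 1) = 8*o^5 + 6*o^4 + 13*o^3 + 6*o^2 - 6*o - 3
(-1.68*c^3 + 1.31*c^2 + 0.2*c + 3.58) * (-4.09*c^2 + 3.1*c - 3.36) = 6.8712*c^5 - 10.5659*c^4 + 8.8878*c^3 - 18.4238*c^2 + 10.426*c - 12.0288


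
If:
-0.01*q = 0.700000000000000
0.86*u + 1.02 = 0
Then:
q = -70.00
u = -1.19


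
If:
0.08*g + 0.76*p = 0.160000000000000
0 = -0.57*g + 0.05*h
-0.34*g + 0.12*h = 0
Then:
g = 0.00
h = 0.00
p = 0.21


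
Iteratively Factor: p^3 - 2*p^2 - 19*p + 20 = (p - 1)*(p^2 - p - 20) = (p - 1)*(p + 4)*(p - 5)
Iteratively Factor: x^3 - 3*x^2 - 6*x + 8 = (x + 2)*(x^2 - 5*x + 4) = (x - 4)*(x + 2)*(x - 1)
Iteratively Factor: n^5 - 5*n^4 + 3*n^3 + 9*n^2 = (n)*(n^4 - 5*n^3 + 3*n^2 + 9*n) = n*(n - 3)*(n^3 - 2*n^2 - 3*n) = n*(n - 3)*(n + 1)*(n^2 - 3*n) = n*(n - 3)^2*(n + 1)*(n)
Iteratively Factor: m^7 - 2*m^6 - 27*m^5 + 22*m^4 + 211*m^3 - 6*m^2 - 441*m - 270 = (m - 5)*(m^6 + 3*m^5 - 12*m^4 - 38*m^3 + 21*m^2 + 99*m + 54) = (m - 5)*(m + 3)*(m^5 - 12*m^3 - 2*m^2 + 27*m + 18) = (m - 5)*(m - 3)*(m + 3)*(m^4 + 3*m^3 - 3*m^2 - 11*m - 6) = (m - 5)*(m - 3)*(m + 1)*(m + 3)*(m^3 + 2*m^2 - 5*m - 6) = (m - 5)*(m - 3)*(m + 1)^2*(m + 3)*(m^2 + m - 6) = (m - 5)*(m - 3)*(m - 2)*(m + 1)^2*(m + 3)*(m + 3)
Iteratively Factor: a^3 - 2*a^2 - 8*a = (a)*(a^2 - 2*a - 8) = a*(a + 2)*(a - 4)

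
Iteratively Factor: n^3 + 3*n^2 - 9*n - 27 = (n - 3)*(n^2 + 6*n + 9) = (n - 3)*(n + 3)*(n + 3)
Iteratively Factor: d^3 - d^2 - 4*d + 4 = (d - 1)*(d^2 - 4) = (d - 2)*(d - 1)*(d + 2)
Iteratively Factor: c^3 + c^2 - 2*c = (c - 1)*(c^2 + 2*c) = c*(c - 1)*(c + 2)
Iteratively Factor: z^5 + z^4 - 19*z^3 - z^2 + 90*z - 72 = (z + 3)*(z^4 - 2*z^3 - 13*z^2 + 38*z - 24) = (z - 1)*(z + 3)*(z^3 - z^2 - 14*z + 24) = (z - 3)*(z - 1)*(z + 3)*(z^2 + 2*z - 8) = (z - 3)*(z - 1)*(z + 3)*(z + 4)*(z - 2)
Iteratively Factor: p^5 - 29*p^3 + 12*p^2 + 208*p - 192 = (p - 3)*(p^4 + 3*p^3 - 20*p^2 - 48*p + 64) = (p - 3)*(p - 1)*(p^3 + 4*p^2 - 16*p - 64) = (p - 4)*(p - 3)*(p - 1)*(p^2 + 8*p + 16) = (p - 4)*(p - 3)*(p - 1)*(p + 4)*(p + 4)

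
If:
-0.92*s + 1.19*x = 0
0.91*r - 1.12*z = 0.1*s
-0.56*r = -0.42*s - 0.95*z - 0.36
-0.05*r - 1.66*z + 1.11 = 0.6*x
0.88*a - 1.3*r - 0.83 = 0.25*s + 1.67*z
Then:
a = 4.38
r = 1.21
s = -1.84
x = -1.42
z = 1.15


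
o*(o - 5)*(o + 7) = o^3 + 2*o^2 - 35*o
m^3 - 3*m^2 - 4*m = m*(m - 4)*(m + 1)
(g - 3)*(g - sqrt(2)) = g^2 - 3*g - sqrt(2)*g + 3*sqrt(2)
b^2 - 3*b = b*(b - 3)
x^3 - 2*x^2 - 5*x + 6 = (x - 3)*(x - 1)*(x + 2)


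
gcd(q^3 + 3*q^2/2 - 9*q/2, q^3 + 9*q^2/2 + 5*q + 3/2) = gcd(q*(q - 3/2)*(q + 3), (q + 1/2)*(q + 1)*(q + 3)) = q + 3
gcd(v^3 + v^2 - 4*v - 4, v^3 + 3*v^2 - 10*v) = v - 2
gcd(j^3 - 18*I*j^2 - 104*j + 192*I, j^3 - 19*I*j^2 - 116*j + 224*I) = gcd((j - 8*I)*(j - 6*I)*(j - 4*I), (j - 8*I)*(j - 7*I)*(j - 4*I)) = j^2 - 12*I*j - 32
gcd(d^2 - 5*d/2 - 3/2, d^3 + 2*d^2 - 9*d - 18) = d - 3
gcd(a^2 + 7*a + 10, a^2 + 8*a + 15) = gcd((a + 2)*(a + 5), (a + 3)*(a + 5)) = a + 5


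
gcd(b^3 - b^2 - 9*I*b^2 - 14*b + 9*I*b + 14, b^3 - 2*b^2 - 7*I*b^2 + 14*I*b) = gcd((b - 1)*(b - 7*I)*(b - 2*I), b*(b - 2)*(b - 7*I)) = b - 7*I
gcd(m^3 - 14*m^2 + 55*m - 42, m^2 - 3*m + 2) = m - 1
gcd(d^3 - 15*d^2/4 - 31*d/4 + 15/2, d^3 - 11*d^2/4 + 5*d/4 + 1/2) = 1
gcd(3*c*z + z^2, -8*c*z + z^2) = z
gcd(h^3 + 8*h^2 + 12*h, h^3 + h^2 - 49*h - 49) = 1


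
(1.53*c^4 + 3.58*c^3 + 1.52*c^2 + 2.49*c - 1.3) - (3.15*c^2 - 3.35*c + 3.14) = 1.53*c^4 + 3.58*c^3 - 1.63*c^2 + 5.84*c - 4.44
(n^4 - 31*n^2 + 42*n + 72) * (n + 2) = n^5 + 2*n^4 - 31*n^3 - 20*n^2 + 156*n + 144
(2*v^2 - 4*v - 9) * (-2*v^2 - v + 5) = -4*v^4 + 6*v^3 + 32*v^2 - 11*v - 45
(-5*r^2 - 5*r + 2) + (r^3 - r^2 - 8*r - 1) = r^3 - 6*r^2 - 13*r + 1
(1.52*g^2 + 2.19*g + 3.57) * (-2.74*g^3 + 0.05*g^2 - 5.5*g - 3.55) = -4.1648*g^5 - 5.9246*g^4 - 18.0323*g^3 - 17.2625*g^2 - 27.4095*g - 12.6735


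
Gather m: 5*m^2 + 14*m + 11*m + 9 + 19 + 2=5*m^2 + 25*m + 30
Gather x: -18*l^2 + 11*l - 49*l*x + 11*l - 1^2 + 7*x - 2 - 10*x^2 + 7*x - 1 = -18*l^2 + 22*l - 10*x^2 + x*(14 - 49*l) - 4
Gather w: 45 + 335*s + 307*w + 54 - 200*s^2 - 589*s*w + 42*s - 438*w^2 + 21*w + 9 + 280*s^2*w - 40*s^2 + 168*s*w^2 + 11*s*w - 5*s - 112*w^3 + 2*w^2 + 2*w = -240*s^2 + 372*s - 112*w^3 + w^2*(168*s - 436) + w*(280*s^2 - 578*s + 330) + 108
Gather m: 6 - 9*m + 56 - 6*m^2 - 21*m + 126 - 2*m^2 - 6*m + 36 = -8*m^2 - 36*m + 224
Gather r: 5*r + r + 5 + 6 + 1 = 6*r + 12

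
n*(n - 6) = n^2 - 6*n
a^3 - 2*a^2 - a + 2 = (a - 2)*(a - 1)*(a + 1)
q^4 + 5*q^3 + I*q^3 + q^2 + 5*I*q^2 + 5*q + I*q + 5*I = (q + 5)*(q - I)*(q + I)^2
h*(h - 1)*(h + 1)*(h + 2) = h^4 + 2*h^3 - h^2 - 2*h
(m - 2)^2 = m^2 - 4*m + 4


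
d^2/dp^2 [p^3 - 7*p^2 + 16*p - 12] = 6*p - 14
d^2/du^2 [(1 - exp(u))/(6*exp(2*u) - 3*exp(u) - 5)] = (-36*exp(4*u) + 126*exp(3*u) - 234*exp(2*u) + 144*exp(u) - 40)*exp(u)/(216*exp(6*u) - 324*exp(5*u) - 378*exp(4*u) + 513*exp(3*u) + 315*exp(2*u) - 225*exp(u) - 125)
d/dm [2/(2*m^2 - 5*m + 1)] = 2*(5 - 4*m)/(2*m^2 - 5*m + 1)^2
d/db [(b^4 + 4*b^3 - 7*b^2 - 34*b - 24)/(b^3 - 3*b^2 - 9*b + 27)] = (b^4 - 41*b^2 - 142*b - 126)/(b^4 - 18*b^2 + 81)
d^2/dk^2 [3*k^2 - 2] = 6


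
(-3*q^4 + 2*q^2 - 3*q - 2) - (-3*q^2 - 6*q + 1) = -3*q^4 + 5*q^2 + 3*q - 3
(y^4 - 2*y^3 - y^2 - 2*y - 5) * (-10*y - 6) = -10*y^5 + 14*y^4 + 22*y^3 + 26*y^2 + 62*y + 30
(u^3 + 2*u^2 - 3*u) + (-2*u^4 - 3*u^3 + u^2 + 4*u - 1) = -2*u^4 - 2*u^3 + 3*u^2 + u - 1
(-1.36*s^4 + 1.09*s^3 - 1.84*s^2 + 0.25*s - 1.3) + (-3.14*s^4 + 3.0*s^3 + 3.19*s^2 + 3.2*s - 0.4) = -4.5*s^4 + 4.09*s^3 + 1.35*s^2 + 3.45*s - 1.7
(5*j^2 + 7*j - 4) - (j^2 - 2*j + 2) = 4*j^2 + 9*j - 6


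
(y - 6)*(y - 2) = y^2 - 8*y + 12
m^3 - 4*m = m*(m - 2)*(m + 2)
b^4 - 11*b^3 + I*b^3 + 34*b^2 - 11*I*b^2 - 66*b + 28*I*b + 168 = (b - 7)*(b - 4)*(b - 2*I)*(b + 3*I)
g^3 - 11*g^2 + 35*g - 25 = (g - 5)^2*(g - 1)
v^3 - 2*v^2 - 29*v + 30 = (v - 6)*(v - 1)*(v + 5)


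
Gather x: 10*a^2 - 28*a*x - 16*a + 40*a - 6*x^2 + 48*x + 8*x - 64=10*a^2 + 24*a - 6*x^2 + x*(56 - 28*a) - 64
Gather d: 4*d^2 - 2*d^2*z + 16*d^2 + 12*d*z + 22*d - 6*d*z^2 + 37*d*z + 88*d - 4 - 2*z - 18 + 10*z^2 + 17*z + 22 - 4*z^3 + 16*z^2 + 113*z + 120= d^2*(20 - 2*z) + d*(-6*z^2 + 49*z + 110) - 4*z^3 + 26*z^2 + 128*z + 120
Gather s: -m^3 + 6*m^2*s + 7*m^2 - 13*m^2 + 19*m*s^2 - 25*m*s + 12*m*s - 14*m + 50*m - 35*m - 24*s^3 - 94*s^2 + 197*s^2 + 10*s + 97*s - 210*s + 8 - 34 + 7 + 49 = -m^3 - 6*m^2 + m - 24*s^3 + s^2*(19*m + 103) + s*(6*m^2 - 13*m - 103) + 30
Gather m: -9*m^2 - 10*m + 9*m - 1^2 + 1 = -9*m^2 - m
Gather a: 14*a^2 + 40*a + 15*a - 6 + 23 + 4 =14*a^2 + 55*a + 21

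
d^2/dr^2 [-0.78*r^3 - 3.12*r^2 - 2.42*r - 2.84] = -4.68*r - 6.24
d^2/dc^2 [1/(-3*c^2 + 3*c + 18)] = 2*(-c^2 + c + (2*c - 1)^2 + 6)/(3*(-c^2 + c + 6)^3)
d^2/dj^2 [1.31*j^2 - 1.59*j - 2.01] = 2.62000000000000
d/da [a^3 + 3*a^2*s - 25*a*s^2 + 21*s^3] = 3*a^2 + 6*a*s - 25*s^2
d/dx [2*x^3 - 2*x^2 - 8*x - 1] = 6*x^2 - 4*x - 8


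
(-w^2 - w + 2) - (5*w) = -w^2 - 6*w + 2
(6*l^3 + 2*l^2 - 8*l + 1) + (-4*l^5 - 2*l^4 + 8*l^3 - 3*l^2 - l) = -4*l^5 - 2*l^4 + 14*l^3 - l^2 - 9*l + 1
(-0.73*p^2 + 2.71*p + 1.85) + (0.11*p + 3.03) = -0.73*p^2 + 2.82*p + 4.88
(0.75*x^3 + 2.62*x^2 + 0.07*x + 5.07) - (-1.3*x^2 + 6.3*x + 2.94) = 0.75*x^3 + 3.92*x^2 - 6.23*x + 2.13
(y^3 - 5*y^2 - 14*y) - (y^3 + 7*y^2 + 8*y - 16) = -12*y^2 - 22*y + 16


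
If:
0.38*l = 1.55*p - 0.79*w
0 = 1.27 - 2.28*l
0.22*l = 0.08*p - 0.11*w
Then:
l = 0.56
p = -0.69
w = -1.61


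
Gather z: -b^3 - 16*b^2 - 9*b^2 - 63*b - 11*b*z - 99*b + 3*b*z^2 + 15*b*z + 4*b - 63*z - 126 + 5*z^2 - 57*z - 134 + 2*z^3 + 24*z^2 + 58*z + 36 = -b^3 - 25*b^2 - 158*b + 2*z^3 + z^2*(3*b + 29) + z*(4*b - 62) - 224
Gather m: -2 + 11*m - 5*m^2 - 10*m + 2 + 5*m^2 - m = 0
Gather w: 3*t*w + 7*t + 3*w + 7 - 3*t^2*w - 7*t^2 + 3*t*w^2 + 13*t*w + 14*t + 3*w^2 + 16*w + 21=-7*t^2 + 21*t + w^2*(3*t + 3) + w*(-3*t^2 + 16*t + 19) + 28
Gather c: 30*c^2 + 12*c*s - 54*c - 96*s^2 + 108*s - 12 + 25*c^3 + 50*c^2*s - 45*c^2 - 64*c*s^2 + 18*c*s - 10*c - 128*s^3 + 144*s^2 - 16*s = 25*c^3 + c^2*(50*s - 15) + c*(-64*s^2 + 30*s - 64) - 128*s^3 + 48*s^2 + 92*s - 12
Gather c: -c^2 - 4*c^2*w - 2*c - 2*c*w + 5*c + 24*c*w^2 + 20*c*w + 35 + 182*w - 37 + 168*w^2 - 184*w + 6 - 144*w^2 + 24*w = c^2*(-4*w - 1) + c*(24*w^2 + 18*w + 3) + 24*w^2 + 22*w + 4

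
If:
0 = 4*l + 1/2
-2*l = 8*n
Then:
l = -1/8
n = 1/32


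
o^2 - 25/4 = (o - 5/2)*(o + 5/2)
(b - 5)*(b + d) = b^2 + b*d - 5*b - 5*d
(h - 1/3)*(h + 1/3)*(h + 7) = h^3 + 7*h^2 - h/9 - 7/9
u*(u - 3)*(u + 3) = u^3 - 9*u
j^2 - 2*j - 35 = (j - 7)*(j + 5)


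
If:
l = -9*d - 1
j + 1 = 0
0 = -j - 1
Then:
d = -l/9 - 1/9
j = -1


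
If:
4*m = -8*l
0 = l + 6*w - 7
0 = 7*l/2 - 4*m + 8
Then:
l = -16/23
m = 32/23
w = 59/46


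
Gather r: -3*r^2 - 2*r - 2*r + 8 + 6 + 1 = -3*r^2 - 4*r + 15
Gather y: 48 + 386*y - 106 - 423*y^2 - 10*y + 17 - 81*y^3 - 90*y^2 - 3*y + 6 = -81*y^3 - 513*y^2 + 373*y - 35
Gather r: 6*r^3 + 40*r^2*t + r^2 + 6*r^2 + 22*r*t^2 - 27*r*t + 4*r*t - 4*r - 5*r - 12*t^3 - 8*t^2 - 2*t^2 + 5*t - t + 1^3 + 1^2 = 6*r^3 + r^2*(40*t + 7) + r*(22*t^2 - 23*t - 9) - 12*t^3 - 10*t^2 + 4*t + 2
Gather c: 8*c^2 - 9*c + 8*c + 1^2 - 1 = 8*c^2 - c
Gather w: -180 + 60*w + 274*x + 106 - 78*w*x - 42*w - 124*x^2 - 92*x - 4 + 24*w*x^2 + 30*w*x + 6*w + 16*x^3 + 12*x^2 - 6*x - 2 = w*(24*x^2 - 48*x + 24) + 16*x^3 - 112*x^2 + 176*x - 80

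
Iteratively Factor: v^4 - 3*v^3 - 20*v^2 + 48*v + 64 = (v + 4)*(v^3 - 7*v^2 + 8*v + 16) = (v + 1)*(v + 4)*(v^2 - 8*v + 16) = (v - 4)*(v + 1)*(v + 4)*(v - 4)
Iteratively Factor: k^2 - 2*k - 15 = (k + 3)*(k - 5)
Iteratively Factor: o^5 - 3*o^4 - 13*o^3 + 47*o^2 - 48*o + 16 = (o + 4)*(o^4 - 7*o^3 + 15*o^2 - 13*o + 4) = (o - 4)*(o + 4)*(o^3 - 3*o^2 + 3*o - 1) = (o - 4)*(o - 1)*(o + 4)*(o^2 - 2*o + 1) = (o - 4)*(o - 1)^2*(o + 4)*(o - 1)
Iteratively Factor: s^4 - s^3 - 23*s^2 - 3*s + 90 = (s + 3)*(s^3 - 4*s^2 - 11*s + 30) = (s - 5)*(s + 3)*(s^2 + s - 6) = (s - 5)*(s + 3)^2*(s - 2)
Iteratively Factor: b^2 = (b)*(b)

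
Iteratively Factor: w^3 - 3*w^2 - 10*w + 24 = (w - 4)*(w^2 + w - 6) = (w - 4)*(w - 2)*(w + 3)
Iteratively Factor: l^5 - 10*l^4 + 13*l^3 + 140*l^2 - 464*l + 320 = (l - 1)*(l^4 - 9*l^3 + 4*l^2 + 144*l - 320) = (l - 5)*(l - 1)*(l^3 - 4*l^2 - 16*l + 64) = (l - 5)*(l - 4)*(l - 1)*(l^2 - 16) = (l - 5)*(l - 4)^2*(l - 1)*(l + 4)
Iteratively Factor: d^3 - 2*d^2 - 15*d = (d)*(d^2 - 2*d - 15) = d*(d + 3)*(d - 5)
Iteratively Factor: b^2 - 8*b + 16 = (b - 4)*(b - 4)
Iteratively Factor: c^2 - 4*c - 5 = (c + 1)*(c - 5)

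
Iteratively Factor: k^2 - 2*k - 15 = (k - 5)*(k + 3)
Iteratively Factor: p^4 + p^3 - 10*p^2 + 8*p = (p - 2)*(p^3 + 3*p^2 - 4*p) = p*(p - 2)*(p^2 + 3*p - 4) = p*(p - 2)*(p - 1)*(p + 4)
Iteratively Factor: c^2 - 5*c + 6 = (c - 3)*(c - 2)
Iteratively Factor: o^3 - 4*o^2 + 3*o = (o - 3)*(o^2 - o) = o*(o - 3)*(o - 1)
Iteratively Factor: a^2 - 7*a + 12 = (a - 3)*(a - 4)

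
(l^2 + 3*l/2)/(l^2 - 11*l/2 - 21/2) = l/(l - 7)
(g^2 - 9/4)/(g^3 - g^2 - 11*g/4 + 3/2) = (2*g - 3)/(2*g^2 - 5*g + 2)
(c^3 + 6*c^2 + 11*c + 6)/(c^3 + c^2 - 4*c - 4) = (c + 3)/(c - 2)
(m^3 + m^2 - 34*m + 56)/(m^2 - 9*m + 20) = (m^2 + 5*m - 14)/(m - 5)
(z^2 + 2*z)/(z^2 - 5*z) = (z + 2)/(z - 5)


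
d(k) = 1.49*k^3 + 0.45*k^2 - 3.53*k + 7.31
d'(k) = 4.47*k^2 + 0.9*k - 3.53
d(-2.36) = -1.44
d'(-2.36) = 19.24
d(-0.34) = 8.50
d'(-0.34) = -3.32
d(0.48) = 5.88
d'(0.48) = -2.07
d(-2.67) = -8.42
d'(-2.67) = 25.93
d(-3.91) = -61.07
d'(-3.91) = 61.29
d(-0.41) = 8.73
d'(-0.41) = -3.15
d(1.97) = 13.49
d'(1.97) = 15.59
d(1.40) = 7.34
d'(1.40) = 6.49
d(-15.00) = -4867.24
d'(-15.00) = 988.72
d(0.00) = 7.31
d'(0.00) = -3.53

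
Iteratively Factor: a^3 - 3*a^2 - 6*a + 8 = (a - 1)*(a^2 - 2*a - 8) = (a - 4)*(a - 1)*(a + 2)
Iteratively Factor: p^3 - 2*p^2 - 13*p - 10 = (p + 2)*(p^2 - 4*p - 5) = (p - 5)*(p + 2)*(p + 1)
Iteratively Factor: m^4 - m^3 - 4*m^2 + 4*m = (m + 2)*(m^3 - 3*m^2 + 2*m) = m*(m + 2)*(m^2 - 3*m + 2) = m*(m - 2)*(m + 2)*(m - 1)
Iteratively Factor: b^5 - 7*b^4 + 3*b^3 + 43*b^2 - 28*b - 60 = (b - 3)*(b^4 - 4*b^3 - 9*b^2 + 16*b + 20) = (b - 5)*(b - 3)*(b^3 + b^2 - 4*b - 4) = (b - 5)*(b - 3)*(b + 1)*(b^2 - 4) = (b - 5)*(b - 3)*(b - 2)*(b + 1)*(b + 2)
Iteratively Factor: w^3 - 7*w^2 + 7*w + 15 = (w - 5)*(w^2 - 2*w - 3) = (w - 5)*(w + 1)*(w - 3)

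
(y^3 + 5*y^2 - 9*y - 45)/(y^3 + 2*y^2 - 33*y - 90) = (y - 3)/(y - 6)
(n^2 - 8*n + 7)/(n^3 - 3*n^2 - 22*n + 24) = (n - 7)/(n^2 - 2*n - 24)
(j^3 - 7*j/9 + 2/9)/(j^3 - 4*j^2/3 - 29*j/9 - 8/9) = (9*j^2 - 9*j + 2)/(9*j^2 - 21*j - 8)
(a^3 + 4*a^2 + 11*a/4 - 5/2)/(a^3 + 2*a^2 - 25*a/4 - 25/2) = (2*a - 1)/(2*a - 5)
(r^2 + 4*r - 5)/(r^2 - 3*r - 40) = (r - 1)/(r - 8)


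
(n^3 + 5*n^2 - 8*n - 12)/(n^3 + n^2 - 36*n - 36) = (n - 2)/(n - 6)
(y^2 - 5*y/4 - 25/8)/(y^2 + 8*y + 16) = (8*y^2 - 10*y - 25)/(8*(y^2 + 8*y + 16))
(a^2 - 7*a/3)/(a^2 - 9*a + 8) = a*(3*a - 7)/(3*(a^2 - 9*a + 8))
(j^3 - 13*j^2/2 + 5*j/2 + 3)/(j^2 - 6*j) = j - 1/2 - 1/(2*j)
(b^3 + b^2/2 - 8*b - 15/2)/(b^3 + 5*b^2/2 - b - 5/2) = (b - 3)/(b - 1)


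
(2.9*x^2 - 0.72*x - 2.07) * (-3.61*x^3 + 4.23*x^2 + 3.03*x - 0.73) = -10.469*x^5 + 14.8662*x^4 + 13.2141*x^3 - 13.0547*x^2 - 5.7465*x + 1.5111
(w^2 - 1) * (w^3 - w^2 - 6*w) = w^5 - w^4 - 7*w^3 + w^2 + 6*w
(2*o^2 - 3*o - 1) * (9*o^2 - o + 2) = 18*o^4 - 29*o^3 - 2*o^2 - 5*o - 2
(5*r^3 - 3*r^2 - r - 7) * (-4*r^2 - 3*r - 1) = -20*r^5 - 3*r^4 + 8*r^3 + 34*r^2 + 22*r + 7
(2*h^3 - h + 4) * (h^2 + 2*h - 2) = 2*h^5 + 4*h^4 - 5*h^3 + 2*h^2 + 10*h - 8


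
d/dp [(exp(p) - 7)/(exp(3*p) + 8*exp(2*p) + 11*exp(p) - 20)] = (-(exp(p) - 7)*(3*exp(2*p) + 16*exp(p) + 11) + exp(3*p) + 8*exp(2*p) + 11*exp(p) - 20)*exp(p)/(exp(3*p) + 8*exp(2*p) + 11*exp(p) - 20)^2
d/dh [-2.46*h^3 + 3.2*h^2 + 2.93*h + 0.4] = -7.38*h^2 + 6.4*h + 2.93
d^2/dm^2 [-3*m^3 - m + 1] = -18*m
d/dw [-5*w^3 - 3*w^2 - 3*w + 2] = -15*w^2 - 6*w - 3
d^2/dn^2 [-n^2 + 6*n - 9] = -2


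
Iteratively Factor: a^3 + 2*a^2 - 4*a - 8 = (a + 2)*(a^2 - 4) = (a + 2)^2*(a - 2)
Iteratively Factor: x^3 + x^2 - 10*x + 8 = (x - 1)*(x^2 + 2*x - 8) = (x - 2)*(x - 1)*(x + 4)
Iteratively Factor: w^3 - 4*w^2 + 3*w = (w - 1)*(w^2 - 3*w) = w*(w - 1)*(w - 3)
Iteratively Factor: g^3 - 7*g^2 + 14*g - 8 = (g - 2)*(g^2 - 5*g + 4) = (g - 4)*(g - 2)*(g - 1)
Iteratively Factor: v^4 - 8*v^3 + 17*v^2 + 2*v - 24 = (v + 1)*(v^3 - 9*v^2 + 26*v - 24) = (v - 4)*(v + 1)*(v^2 - 5*v + 6) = (v - 4)*(v - 3)*(v + 1)*(v - 2)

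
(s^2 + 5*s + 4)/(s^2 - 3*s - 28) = (s + 1)/(s - 7)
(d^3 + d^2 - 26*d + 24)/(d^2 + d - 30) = (d^2 - 5*d + 4)/(d - 5)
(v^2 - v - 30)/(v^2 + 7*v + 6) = (v^2 - v - 30)/(v^2 + 7*v + 6)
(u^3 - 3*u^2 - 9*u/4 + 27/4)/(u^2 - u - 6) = (u^2 - 9/4)/(u + 2)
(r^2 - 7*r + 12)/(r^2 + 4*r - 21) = (r - 4)/(r + 7)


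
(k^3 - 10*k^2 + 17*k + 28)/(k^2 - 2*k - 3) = (k^2 - 11*k + 28)/(k - 3)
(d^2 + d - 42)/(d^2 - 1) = (d^2 + d - 42)/(d^2 - 1)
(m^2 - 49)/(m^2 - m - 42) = (m + 7)/(m + 6)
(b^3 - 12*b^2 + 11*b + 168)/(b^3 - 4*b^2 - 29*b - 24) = (b - 7)/(b + 1)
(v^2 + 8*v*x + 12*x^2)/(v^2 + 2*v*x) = (v + 6*x)/v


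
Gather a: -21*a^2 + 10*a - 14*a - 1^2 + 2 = -21*a^2 - 4*a + 1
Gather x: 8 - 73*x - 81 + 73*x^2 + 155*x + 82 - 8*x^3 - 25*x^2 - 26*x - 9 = -8*x^3 + 48*x^2 + 56*x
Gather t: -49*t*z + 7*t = t*(7 - 49*z)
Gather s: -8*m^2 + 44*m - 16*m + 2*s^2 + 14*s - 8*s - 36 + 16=-8*m^2 + 28*m + 2*s^2 + 6*s - 20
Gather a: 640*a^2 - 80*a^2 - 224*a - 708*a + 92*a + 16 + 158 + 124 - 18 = 560*a^2 - 840*a + 280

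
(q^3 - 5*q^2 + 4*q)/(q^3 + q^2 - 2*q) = (q - 4)/(q + 2)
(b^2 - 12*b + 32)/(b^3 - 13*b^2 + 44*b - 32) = 1/(b - 1)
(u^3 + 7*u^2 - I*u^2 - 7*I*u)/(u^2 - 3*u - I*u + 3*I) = u*(u + 7)/(u - 3)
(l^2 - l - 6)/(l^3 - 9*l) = (l + 2)/(l*(l + 3))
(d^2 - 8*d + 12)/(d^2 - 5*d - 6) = (d - 2)/(d + 1)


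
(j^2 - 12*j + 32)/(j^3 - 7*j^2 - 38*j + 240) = (j - 4)/(j^2 + j - 30)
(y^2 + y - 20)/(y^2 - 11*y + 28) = (y + 5)/(y - 7)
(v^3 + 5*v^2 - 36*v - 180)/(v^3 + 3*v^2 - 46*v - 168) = (v^2 - v - 30)/(v^2 - 3*v - 28)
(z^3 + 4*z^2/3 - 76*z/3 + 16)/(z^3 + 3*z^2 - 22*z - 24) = (z - 2/3)/(z + 1)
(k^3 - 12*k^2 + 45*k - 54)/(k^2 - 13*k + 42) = (k^2 - 6*k + 9)/(k - 7)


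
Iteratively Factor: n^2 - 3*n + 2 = (n - 2)*(n - 1)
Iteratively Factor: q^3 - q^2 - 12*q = (q + 3)*(q^2 - 4*q) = q*(q + 3)*(q - 4)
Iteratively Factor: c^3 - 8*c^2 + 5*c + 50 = (c - 5)*(c^2 - 3*c - 10) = (c - 5)*(c + 2)*(c - 5)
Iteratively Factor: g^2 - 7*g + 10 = (g - 2)*(g - 5)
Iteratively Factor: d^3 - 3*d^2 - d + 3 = (d - 3)*(d^2 - 1) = (d - 3)*(d + 1)*(d - 1)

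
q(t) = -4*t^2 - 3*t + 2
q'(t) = -8*t - 3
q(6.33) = -177.27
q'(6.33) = -53.64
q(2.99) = -42.73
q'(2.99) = -26.92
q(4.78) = -103.73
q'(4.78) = -41.24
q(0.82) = -3.15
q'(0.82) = -9.56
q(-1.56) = -3.05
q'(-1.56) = 9.48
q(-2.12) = -9.62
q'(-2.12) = 13.96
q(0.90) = -3.94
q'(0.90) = -10.20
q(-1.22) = -0.29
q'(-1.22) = 6.76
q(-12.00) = -538.00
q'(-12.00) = 93.00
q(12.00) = -610.00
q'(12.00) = -99.00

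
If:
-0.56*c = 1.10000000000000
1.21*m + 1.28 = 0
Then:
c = -1.96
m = -1.06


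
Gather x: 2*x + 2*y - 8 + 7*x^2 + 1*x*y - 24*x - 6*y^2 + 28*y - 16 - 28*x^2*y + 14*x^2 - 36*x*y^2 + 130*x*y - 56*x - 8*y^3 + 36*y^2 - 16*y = x^2*(21 - 28*y) + x*(-36*y^2 + 131*y - 78) - 8*y^3 + 30*y^2 + 14*y - 24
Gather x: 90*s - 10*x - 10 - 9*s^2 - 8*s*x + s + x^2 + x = -9*s^2 + 91*s + x^2 + x*(-8*s - 9) - 10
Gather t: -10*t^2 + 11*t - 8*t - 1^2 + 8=-10*t^2 + 3*t + 7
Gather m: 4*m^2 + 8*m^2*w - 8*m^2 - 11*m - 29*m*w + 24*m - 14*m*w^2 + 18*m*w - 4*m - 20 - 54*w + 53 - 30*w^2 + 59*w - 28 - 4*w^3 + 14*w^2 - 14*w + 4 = m^2*(8*w - 4) + m*(-14*w^2 - 11*w + 9) - 4*w^3 - 16*w^2 - 9*w + 9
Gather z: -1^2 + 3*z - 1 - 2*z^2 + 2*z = -2*z^2 + 5*z - 2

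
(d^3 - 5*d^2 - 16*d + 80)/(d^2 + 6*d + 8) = (d^2 - 9*d + 20)/(d + 2)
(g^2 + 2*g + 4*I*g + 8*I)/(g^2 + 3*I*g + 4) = (g + 2)/(g - I)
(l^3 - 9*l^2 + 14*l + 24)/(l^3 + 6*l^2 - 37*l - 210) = (l^2 - 3*l - 4)/(l^2 + 12*l + 35)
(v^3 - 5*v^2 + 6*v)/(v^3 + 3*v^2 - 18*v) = (v - 2)/(v + 6)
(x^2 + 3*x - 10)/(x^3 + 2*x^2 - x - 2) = (x^2 + 3*x - 10)/(x^3 + 2*x^2 - x - 2)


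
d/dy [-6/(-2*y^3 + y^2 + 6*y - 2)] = 12*(-3*y^2 + y + 3)/(2*y^3 - y^2 - 6*y + 2)^2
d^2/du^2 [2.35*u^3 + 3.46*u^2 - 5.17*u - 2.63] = 14.1*u + 6.92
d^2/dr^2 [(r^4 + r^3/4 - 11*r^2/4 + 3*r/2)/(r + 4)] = (12*r^4 + 129*r^3 + 396*r^2 + 48*r - 200)/(2*(r^3 + 12*r^2 + 48*r + 64))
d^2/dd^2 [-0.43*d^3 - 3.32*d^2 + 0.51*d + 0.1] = -2.58*d - 6.64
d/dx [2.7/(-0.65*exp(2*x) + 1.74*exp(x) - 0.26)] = (3.51*exp(x) - 4.698)*exp(x)/(0.65*exp(2*x) - 1.74*exp(x) + 0.26)^2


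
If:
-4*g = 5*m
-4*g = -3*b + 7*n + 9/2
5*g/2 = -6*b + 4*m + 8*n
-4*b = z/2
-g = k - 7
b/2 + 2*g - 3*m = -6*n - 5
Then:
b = -944/4067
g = -1800/4067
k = 30269/4067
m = 1440/4067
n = -3981/8134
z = 7552/4067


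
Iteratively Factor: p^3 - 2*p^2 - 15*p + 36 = (p - 3)*(p^2 + p - 12) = (p - 3)*(p + 4)*(p - 3)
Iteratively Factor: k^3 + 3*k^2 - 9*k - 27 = (k - 3)*(k^2 + 6*k + 9) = (k - 3)*(k + 3)*(k + 3)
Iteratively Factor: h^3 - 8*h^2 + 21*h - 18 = (h - 3)*(h^2 - 5*h + 6) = (h - 3)*(h - 2)*(h - 3)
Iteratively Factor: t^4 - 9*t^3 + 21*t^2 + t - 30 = (t - 2)*(t^3 - 7*t^2 + 7*t + 15) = (t - 2)*(t + 1)*(t^2 - 8*t + 15) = (t - 3)*(t - 2)*(t + 1)*(t - 5)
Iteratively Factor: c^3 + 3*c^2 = (c + 3)*(c^2) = c*(c + 3)*(c)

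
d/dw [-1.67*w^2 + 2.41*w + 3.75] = 2.41 - 3.34*w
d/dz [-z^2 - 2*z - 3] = -2*z - 2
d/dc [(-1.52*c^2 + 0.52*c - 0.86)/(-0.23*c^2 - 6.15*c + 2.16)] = (9.4676*c^2 - 6.962*c - 4.1658)/(0.0529*c^4 + 2.829*c^3 + 36.8289*c^2 - 26.568*c + 4.6656)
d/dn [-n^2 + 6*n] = 6 - 2*n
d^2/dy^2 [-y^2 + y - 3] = -2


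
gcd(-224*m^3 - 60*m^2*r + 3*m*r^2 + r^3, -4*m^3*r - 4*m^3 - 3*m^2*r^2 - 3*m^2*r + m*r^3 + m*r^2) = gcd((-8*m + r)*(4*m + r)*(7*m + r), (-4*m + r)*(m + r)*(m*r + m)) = 1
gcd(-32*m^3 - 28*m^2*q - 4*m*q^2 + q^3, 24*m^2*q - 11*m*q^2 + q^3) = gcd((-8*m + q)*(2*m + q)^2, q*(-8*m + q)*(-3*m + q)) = -8*m + q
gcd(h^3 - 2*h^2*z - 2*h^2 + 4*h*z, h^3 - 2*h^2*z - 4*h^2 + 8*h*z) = -h^2 + 2*h*z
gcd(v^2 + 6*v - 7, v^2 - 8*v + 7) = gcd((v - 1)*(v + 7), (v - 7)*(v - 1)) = v - 1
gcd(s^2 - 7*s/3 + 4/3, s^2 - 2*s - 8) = 1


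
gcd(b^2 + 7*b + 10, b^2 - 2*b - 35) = b + 5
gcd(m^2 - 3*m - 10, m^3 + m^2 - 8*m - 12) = m + 2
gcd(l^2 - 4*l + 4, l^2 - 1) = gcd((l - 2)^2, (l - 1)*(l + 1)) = 1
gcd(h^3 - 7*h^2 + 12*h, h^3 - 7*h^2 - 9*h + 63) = h - 3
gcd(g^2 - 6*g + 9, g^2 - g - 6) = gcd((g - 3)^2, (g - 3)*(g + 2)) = g - 3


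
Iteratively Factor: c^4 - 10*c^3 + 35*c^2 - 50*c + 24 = (c - 2)*(c^3 - 8*c^2 + 19*c - 12) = (c - 3)*(c - 2)*(c^2 - 5*c + 4) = (c - 4)*(c - 3)*(c - 2)*(c - 1)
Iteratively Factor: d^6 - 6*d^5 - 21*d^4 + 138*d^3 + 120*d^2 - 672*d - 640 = (d + 1)*(d^5 - 7*d^4 - 14*d^3 + 152*d^2 - 32*d - 640) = (d + 1)*(d + 2)*(d^4 - 9*d^3 + 4*d^2 + 144*d - 320) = (d - 4)*(d + 1)*(d + 2)*(d^3 - 5*d^2 - 16*d + 80) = (d - 4)^2*(d + 1)*(d + 2)*(d^2 - d - 20) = (d - 4)^2*(d + 1)*(d + 2)*(d + 4)*(d - 5)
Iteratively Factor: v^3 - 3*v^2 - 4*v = (v)*(v^2 - 3*v - 4) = v*(v - 4)*(v + 1)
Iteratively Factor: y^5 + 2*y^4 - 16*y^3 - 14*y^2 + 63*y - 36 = (y - 1)*(y^4 + 3*y^3 - 13*y^2 - 27*y + 36) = (y - 1)^2*(y^3 + 4*y^2 - 9*y - 36) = (y - 3)*(y - 1)^2*(y^2 + 7*y + 12) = (y - 3)*(y - 1)^2*(y + 4)*(y + 3)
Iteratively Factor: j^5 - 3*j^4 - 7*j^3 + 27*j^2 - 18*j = (j - 1)*(j^4 - 2*j^3 - 9*j^2 + 18*j) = (j - 1)*(j + 3)*(j^3 - 5*j^2 + 6*j) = (j - 3)*(j - 1)*(j + 3)*(j^2 - 2*j) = j*(j - 3)*(j - 1)*(j + 3)*(j - 2)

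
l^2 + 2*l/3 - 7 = (l - 7/3)*(l + 3)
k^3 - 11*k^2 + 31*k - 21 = (k - 7)*(k - 3)*(k - 1)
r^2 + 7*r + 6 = (r + 1)*(r + 6)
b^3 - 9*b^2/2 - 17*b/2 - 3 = (b - 6)*(b + 1/2)*(b + 1)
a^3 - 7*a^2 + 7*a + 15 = (a - 5)*(a - 3)*(a + 1)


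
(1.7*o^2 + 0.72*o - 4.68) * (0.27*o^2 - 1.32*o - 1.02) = 0.459*o^4 - 2.0496*o^3 - 3.948*o^2 + 5.4432*o + 4.7736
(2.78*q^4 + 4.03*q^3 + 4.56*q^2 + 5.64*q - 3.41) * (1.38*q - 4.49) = 3.8364*q^5 - 6.9208*q^4 - 11.8019*q^3 - 12.6912*q^2 - 30.0294*q + 15.3109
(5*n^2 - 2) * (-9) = 18 - 45*n^2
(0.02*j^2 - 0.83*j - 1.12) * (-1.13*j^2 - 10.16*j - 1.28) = -0.0226*j^4 + 0.7347*j^3 + 9.6728*j^2 + 12.4416*j + 1.4336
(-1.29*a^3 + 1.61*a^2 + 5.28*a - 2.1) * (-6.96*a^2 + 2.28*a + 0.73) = 8.9784*a^5 - 14.1468*a^4 - 34.0197*a^3 + 27.8297*a^2 - 0.933599999999999*a - 1.533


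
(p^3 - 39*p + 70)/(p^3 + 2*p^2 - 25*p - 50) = (p^2 + 5*p - 14)/(p^2 + 7*p + 10)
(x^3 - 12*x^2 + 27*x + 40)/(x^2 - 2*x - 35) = (-x^3 + 12*x^2 - 27*x - 40)/(-x^2 + 2*x + 35)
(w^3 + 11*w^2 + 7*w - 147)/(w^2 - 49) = (w^2 + 4*w - 21)/(w - 7)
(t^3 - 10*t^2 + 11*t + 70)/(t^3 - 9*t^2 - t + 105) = (t + 2)/(t + 3)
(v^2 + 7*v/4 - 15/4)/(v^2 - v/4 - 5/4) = (v + 3)/(v + 1)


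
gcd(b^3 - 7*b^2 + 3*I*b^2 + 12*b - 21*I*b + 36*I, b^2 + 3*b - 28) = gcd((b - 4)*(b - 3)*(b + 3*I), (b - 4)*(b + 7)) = b - 4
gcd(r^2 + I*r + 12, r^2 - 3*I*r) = r - 3*I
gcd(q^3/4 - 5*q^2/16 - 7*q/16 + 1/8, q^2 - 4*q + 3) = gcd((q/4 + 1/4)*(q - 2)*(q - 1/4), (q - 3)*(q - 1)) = 1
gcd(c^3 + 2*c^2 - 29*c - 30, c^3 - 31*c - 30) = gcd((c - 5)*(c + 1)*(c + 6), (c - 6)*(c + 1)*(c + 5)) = c + 1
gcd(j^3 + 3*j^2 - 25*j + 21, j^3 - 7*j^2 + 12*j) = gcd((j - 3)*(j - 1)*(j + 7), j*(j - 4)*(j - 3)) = j - 3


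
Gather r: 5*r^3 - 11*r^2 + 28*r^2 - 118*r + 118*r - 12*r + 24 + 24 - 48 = 5*r^3 + 17*r^2 - 12*r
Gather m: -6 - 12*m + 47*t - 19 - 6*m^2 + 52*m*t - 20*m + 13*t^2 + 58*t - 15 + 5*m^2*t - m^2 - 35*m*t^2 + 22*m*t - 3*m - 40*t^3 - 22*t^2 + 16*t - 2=m^2*(5*t - 7) + m*(-35*t^2 + 74*t - 35) - 40*t^3 - 9*t^2 + 121*t - 42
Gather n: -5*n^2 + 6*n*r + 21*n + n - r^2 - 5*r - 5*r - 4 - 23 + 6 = -5*n^2 + n*(6*r + 22) - r^2 - 10*r - 21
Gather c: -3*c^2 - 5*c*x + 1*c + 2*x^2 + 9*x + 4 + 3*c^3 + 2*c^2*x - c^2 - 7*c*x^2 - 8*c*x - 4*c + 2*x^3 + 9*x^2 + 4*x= 3*c^3 + c^2*(2*x - 4) + c*(-7*x^2 - 13*x - 3) + 2*x^3 + 11*x^2 + 13*x + 4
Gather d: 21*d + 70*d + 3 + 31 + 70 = 91*d + 104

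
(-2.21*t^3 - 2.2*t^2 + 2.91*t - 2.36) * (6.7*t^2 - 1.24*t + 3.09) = -14.807*t^5 - 11.9996*t^4 + 15.3961*t^3 - 26.2184*t^2 + 11.9183*t - 7.2924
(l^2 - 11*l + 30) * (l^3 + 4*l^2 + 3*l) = l^5 - 7*l^4 - 11*l^3 + 87*l^2 + 90*l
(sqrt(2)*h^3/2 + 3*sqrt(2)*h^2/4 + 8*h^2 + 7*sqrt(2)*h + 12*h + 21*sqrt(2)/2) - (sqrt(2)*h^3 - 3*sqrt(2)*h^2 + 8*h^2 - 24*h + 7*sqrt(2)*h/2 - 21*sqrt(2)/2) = -sqrt(2)*h^3/2 + 15*sqrt(2)*h^2/4 + 7*sqrt(2)*h/2 + 36*h + 21*sqrt(2)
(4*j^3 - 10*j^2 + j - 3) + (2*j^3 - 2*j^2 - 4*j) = 6*j^3 - 12*j^2 - 3*j - 3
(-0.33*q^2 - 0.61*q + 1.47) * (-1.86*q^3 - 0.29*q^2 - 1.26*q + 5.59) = 0.6138*q^5 + 1.2303*q^4 - 2.1415*q^3 - 1.5024*q^2 - 5.2621*q + 8.2173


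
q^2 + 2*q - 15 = (q - 3)*(q + 5)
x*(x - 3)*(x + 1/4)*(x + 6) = x^4 + 13*x^3/4 - 69*x^2/4 - 9*x/2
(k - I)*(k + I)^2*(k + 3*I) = k^4 + 4*I*k^3 - 2*k^2 + 4*I*k - 3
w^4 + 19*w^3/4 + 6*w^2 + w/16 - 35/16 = (w - 1/2)*(w + 1)*(w + 7/4)*(w + 5/2)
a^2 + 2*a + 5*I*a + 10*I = (a + 2)*(a + 5*I)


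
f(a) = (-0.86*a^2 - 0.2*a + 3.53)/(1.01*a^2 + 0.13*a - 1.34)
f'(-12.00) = 0.00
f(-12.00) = -0.83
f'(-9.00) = 0.01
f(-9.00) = -0.81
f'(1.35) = -14.30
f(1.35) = 2.50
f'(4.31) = -0.06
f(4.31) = -0.74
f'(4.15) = -0.07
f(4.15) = -0.73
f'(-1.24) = 2212.73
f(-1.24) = 47.43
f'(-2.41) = 0.67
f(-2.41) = -0.23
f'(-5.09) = 0.05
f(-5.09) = -0.73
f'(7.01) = -0.01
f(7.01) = -0.82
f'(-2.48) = 0.60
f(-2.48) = -0.28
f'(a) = (-2.02*a - 0.13)*(-0.86*a^2 - 0.2*a + 3.53)/(1.01*a^2 + 0.13*a - 1.34)^2 + (-1.72*a - 0.2)/(1.01*a^2 + 0.13*a - 1.34)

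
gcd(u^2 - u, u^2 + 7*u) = u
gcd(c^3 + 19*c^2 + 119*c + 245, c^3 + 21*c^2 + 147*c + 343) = c^2 + 14*c + 49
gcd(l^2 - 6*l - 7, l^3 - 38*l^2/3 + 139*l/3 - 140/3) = l - 7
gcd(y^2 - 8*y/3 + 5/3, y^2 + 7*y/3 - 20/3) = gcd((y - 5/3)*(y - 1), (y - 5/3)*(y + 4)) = y - 5/3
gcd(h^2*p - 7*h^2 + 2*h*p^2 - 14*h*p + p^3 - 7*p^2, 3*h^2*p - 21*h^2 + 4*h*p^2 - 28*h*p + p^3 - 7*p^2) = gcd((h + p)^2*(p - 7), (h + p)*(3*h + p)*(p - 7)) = h*p - 7*h + p^2 - 7*p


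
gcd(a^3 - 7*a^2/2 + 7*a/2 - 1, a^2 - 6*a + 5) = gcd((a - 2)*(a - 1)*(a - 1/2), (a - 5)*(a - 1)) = a - 1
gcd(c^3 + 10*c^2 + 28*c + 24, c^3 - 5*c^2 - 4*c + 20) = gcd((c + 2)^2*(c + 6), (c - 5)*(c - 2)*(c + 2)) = c + 2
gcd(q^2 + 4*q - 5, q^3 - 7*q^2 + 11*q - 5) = q - 1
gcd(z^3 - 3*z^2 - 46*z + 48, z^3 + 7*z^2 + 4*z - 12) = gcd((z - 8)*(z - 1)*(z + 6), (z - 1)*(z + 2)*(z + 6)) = z^2 + 5*z - 6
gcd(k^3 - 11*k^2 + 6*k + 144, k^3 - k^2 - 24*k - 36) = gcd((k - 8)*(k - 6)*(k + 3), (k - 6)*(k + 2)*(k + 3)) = k^2 - 3*k - 18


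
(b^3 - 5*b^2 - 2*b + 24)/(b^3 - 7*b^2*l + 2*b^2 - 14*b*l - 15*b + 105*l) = (b^2 - 2*b - 8)/(b^2 - 7*b*l + 5*b - 35*l)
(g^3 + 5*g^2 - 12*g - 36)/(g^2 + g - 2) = (g^2 + 3*g - 18)/(g - 1)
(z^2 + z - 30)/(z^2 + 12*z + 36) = (z - 5)/(z + 6)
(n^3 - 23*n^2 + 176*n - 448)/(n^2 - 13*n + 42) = (n^2 - 16*n + 64)/(n - 6)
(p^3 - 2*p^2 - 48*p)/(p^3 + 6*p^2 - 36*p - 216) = p*(p - 8)/(p^2 - 36)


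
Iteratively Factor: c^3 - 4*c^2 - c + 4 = (c - 1)*(c^2 - 3*c - 4) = (c - 1)*(c + 1)*(c - 4)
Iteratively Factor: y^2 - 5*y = (y - 5)*(y)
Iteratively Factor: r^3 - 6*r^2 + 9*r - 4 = (r - 1)*(r^2 - 5*r + 4) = (r - 1)^2*(r - 4)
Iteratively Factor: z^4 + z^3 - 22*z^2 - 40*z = (z + 2)*(z^3 - z^2 - 20*z) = (z - 5)*(z + 2)*(z^2 + 4*z) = (z - 5)*(z + 2)*(z + 4)*(z)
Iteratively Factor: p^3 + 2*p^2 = (p + 2)*(p^2) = p*(p + 2)*(p)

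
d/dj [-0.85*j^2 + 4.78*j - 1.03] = 4.78 - 1.7*j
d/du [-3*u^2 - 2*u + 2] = -6*u - 2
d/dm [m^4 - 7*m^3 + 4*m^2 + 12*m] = 4*m^3 - 21*m^2 + 8*m + 12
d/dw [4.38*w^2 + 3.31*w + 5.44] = 8.76*w + 3.31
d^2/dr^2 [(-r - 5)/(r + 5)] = 0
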